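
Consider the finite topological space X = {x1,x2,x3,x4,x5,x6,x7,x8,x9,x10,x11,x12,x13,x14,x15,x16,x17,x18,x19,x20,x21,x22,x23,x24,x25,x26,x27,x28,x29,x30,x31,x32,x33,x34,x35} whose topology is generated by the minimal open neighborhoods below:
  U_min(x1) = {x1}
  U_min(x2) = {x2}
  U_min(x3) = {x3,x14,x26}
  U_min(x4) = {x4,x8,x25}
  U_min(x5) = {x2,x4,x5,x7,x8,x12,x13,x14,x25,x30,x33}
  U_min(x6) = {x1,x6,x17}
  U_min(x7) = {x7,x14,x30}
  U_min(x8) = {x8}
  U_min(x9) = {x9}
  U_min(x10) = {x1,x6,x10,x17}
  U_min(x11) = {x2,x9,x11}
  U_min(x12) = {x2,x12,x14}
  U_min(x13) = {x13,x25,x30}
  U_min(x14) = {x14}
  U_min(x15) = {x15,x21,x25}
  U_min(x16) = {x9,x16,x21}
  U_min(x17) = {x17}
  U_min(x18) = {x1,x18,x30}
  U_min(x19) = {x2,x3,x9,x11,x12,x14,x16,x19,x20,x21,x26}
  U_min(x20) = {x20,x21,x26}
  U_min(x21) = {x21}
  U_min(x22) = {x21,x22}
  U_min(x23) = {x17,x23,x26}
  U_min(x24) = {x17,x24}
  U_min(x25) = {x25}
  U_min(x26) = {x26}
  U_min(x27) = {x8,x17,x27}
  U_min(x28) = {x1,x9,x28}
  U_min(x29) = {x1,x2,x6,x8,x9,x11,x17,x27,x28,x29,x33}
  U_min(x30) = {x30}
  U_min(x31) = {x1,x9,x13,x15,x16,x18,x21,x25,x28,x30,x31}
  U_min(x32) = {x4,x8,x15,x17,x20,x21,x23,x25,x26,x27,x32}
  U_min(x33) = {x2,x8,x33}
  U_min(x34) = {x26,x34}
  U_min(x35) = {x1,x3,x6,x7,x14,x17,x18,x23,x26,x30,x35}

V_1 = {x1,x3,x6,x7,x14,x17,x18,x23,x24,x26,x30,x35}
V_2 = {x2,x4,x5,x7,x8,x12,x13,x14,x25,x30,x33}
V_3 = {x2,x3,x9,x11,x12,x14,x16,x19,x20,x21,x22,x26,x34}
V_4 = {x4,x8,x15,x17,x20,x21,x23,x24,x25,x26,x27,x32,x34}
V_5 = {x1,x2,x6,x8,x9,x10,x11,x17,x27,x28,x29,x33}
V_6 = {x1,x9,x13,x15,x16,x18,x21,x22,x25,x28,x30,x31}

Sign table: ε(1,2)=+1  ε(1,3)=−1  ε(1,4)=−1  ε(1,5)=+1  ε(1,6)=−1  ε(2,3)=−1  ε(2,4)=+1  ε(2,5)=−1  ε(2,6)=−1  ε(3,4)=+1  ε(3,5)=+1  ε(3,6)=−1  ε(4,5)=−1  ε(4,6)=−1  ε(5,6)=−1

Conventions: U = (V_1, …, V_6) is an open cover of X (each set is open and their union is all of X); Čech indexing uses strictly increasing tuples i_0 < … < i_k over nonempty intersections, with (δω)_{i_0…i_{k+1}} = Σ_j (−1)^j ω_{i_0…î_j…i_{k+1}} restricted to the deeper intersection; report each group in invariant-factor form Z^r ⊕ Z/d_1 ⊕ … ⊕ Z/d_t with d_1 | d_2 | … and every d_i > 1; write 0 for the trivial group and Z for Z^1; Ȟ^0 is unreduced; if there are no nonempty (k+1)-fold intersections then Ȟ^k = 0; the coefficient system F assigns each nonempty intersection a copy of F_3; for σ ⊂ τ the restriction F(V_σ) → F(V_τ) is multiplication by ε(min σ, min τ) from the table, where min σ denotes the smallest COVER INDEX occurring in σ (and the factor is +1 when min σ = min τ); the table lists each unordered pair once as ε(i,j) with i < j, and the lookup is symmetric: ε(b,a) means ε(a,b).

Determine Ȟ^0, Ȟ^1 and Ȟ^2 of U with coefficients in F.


intersection data:
  V12={x7,x14,x30} V13={x3,x14,x26} V14={x17,x23,x24,x26} V15={x1,x6,x17} V16={x1,x18,x30} V23={x2,x12,x14} V24={x4,x8,x25} V25={x2,x8,x33} V26={x13,x25,x30} V34={x20,x21,x26,x34} V35={x2,x9,x11} V36={x9,x16,x21,x22} V45={x8,x17,x27} V46={x15,x21,x25} V56={x1,x9,x28}
  V123={x14} V126={x30} V134={x26} V145={x17} V156={x1} V235={x2} V245={x8} V246={x25} V346={x21} V356={x9}
C dims 6,15,10; δ0: rk_F3 6; δ1: rk_F3 9
Ȟ^0 = (6 − 6) − 0 = 0, so Ȟ^0 ≅ 0
Ȟ^1 = (15 − 9) − 6 = 0, so Ȟ^1 ≅ 0
Ȟ^2 = (10 − 0) − 9 = 1, so Ȟ^2 ≅ Z/3

Ȟ^0 ≅ 0, Ȟ^1 ≅ 0 and Ȟ^2 ≅ Z/3


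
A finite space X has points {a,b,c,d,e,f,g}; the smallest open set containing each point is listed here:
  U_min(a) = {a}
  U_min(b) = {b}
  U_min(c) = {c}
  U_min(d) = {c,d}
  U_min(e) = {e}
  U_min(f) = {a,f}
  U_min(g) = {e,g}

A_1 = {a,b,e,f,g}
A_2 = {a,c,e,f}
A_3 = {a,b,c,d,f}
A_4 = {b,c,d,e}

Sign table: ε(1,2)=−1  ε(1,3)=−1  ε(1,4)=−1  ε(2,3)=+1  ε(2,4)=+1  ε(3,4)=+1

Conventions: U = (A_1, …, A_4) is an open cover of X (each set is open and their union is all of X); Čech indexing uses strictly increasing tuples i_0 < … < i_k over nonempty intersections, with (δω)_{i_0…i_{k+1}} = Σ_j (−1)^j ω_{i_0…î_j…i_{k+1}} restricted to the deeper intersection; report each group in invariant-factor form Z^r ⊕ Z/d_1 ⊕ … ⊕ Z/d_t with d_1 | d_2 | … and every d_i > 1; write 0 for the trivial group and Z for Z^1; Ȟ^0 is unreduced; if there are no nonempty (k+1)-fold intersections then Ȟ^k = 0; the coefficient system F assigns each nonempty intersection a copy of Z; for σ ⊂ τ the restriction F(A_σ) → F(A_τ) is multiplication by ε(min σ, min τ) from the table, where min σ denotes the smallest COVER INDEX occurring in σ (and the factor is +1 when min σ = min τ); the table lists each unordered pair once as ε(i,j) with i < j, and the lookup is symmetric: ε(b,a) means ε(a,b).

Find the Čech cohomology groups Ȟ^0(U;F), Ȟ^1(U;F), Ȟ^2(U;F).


nonempty overlaps:
  A12={a,e,f} A13={a,b,f} A14={b,e} A23={a,c,f} A24={c,e} A34={b,c,d}
  A123={a,f} A124={e} A134={b} A234={c}
C dims 4,6,4; δ0: rk 3, SNF 1^3; δ1: rk 3, SNF 1^3
degree 0: 4−3−0 = 1 → Ȟ^0 ≅ Z
degree 1: 6−3−3 = 0 → Ȟ^1 ≅ 0
degree 2: 4−0−3 = 1 → Ȟ^2 ≅ Z

Ȟ^0 = Z,  Ȟ^1 = 0,  Ȟ^2 = Z


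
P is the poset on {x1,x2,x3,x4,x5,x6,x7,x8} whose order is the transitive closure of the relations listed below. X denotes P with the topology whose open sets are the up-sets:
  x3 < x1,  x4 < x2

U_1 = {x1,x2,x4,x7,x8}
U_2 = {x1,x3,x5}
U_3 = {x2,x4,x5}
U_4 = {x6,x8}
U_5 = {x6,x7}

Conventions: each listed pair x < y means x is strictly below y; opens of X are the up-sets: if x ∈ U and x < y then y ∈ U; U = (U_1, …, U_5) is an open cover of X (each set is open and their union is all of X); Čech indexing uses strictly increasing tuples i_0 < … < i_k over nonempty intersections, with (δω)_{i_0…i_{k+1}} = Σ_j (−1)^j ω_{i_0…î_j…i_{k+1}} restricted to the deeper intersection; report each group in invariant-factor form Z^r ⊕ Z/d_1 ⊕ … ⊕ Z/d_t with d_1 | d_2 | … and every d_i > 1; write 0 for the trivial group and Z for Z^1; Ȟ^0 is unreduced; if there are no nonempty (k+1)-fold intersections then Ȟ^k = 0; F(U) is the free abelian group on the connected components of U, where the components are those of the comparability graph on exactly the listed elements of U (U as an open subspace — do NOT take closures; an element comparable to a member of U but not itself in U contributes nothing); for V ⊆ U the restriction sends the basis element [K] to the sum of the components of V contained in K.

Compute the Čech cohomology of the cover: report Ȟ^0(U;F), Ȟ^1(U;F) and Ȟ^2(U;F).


Ȟ^0(U;F) ≅ Z^6,  Ȟ^1(U;F) ≅ 0,  Ȟ^2(U;F) ≅ 0

nerve simplices:
  U12={x1} U13={x2,x4} U14={x8} U15={x7} U23={x5} U45={x6}
components per intersection:
  U1: {x1} {x2,x4} {x7} {x8}
  U2: {x1,x3} {x5}
  U3: {x2,x4} {x5}
  U4: {x6} {x8}
  U5: {x6} {x7}
  U12: {x1}
  U13: {x2,x4}
  U14: {x8}
  U15: {x7}
  U23: {x5}
  U45: {x6}
C dims 12,6; δ0: rk 6, SNF 1^6
degree 0: 12−6−0 = 6 → Ȟ^0 ≅ Z^6
degree 1: 6−0−6 = 0 → Ȟ^1 ≅ 0
degree 2: 0−0−0 = 0 → Ȟ^2 ≅ 0


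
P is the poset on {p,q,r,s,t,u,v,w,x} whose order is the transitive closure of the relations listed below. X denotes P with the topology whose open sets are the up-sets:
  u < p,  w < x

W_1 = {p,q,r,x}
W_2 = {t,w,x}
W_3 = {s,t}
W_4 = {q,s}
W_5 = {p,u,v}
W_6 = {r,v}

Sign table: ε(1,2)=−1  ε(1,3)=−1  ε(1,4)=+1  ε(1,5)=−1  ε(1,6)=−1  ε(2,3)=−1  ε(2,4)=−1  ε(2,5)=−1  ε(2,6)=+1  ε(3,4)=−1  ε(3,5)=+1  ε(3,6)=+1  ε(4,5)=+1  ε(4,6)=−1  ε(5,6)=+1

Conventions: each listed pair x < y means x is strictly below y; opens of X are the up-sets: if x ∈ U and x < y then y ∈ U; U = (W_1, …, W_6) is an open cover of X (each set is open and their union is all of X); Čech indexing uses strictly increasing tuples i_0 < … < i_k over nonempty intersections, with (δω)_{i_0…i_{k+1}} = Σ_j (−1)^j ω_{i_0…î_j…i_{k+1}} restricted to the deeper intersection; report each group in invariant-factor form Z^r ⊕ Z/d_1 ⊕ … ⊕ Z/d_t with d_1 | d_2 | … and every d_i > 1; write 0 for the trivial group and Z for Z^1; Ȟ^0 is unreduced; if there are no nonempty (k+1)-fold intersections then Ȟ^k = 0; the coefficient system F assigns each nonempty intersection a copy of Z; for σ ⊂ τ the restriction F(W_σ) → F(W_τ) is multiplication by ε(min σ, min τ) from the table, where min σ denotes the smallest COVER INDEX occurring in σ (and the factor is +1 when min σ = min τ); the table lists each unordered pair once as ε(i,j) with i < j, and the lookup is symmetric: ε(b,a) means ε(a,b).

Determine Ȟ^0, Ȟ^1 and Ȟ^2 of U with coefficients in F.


Ȟ^0 = 0, Ȟ^1 = Z ⊕ Z/2, Ȟ^2 = 0

nonempty overlaps:
  W12={x} W14={q} W15={p} W16={r} W23={t} W34={s} W56={v}
C dims 6,7; δ0: rk 6, SNF 1^5·2
degree 0: 6−6−0 = 0 → Ȟ^0 ≅ 0
degree 1: 7−0−6 = 1 plus torsion [2] → Ȟ^1 ≅ Z ⊕ Z/2
degree 2: 0−0−0 = 0 → Ȟ^2 ≅ 0


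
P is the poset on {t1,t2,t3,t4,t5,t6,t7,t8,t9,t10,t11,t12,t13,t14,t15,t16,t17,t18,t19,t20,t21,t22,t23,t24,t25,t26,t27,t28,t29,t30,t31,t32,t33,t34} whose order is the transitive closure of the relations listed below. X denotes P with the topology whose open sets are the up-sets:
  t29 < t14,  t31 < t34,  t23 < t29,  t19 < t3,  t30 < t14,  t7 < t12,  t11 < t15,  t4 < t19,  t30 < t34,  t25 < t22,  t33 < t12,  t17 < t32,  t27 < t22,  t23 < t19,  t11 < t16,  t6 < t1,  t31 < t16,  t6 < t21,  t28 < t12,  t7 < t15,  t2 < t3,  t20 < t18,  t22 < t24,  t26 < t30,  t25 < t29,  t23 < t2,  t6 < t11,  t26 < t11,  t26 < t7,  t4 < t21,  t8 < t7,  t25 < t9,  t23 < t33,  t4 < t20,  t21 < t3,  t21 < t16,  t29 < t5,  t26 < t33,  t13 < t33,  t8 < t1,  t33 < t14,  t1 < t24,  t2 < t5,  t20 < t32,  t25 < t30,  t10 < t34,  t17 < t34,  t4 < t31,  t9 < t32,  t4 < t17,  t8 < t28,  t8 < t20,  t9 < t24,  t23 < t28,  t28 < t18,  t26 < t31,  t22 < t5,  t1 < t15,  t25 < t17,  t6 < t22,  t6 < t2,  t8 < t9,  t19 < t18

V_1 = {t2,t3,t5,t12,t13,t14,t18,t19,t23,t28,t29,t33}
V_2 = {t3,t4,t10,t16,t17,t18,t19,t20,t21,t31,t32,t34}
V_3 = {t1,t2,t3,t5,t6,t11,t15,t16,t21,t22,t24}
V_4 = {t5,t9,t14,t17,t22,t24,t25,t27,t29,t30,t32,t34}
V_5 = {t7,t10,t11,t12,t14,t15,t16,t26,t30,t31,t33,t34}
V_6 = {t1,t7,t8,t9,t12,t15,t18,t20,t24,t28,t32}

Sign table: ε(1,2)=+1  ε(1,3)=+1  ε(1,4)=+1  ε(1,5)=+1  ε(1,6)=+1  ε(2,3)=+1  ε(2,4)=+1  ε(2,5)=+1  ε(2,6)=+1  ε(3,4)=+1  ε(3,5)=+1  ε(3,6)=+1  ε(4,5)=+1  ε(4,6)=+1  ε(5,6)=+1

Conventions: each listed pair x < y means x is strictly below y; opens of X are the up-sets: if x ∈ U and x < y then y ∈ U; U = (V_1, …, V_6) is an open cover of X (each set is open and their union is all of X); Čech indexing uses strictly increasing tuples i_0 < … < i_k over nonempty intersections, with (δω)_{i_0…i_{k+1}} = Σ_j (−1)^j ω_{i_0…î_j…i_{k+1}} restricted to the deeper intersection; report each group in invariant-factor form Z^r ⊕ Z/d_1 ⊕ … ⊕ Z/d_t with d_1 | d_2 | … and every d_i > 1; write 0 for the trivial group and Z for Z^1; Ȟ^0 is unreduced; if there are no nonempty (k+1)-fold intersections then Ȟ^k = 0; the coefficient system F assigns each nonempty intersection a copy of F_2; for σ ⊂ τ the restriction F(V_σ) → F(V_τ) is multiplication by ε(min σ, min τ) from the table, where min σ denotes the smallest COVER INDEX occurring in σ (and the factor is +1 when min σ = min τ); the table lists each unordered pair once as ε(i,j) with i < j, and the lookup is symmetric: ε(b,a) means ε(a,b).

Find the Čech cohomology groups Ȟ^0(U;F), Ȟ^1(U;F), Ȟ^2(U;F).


intersection data:
  V12={t3,t18,t19} V13={t2,t3,t5} V14={t5,t14,t29} V15={t12,t14,t33} V16={t12,t18,t28} V23={t3,t16,t21} V24={t17,t32,t34} V25={t10,t16,t31,t34} V26={t18,t20,t32} V34={t5,t22,t24} V35={t11,t15,t16} V36={t1,t15,t24} V45={t14,t30,t34} V46={t9,t24,t32} V56={t7,t12,t15}
  V123={t3} V126={t18} V134={t5} V145={t14} V156={t12} V235={t16} V245={t34} V246={t32} V346={t24} V356={t15}
C dims 6,15,10; δ0: rk_F2 5; δ1: rk_F2 9
Ȟ^0 = (6 − 5) − 0 = 1, so Ȟ^0 ≅ Z/2
Ȟ^1 = (15 − 9) − 5 = 1, so Ȟ^1 ≅ Z/2
Ȟ^2 = (10 − 0) − 9 = 1, so Ȟ^2 ≅ Z/2

Ȟ^0 = Z/2,  Ȟ^1 = Z/2,  Ȟ^2 = Z/2


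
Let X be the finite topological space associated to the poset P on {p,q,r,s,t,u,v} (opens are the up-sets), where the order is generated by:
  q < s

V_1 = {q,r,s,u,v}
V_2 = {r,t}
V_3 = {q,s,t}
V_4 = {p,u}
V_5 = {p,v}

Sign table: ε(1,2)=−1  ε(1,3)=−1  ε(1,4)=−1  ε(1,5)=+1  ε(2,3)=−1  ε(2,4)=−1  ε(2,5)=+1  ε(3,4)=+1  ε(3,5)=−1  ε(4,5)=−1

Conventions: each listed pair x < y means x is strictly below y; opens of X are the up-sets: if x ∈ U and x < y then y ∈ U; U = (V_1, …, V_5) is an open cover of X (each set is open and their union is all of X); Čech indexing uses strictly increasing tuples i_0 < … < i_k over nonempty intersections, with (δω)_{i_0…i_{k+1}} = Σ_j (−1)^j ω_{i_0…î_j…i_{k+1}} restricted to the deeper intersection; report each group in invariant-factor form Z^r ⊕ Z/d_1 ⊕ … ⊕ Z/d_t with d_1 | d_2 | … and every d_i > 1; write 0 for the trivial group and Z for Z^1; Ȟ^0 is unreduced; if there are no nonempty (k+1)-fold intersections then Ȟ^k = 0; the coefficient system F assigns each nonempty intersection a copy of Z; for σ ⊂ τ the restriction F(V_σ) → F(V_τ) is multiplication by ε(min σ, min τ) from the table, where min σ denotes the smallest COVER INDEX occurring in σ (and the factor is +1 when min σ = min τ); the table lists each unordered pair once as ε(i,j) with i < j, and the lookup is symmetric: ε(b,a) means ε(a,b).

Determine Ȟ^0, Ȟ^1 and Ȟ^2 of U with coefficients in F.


nonempty overlaps:
  V12={r} V13={q,s} V14={u} V15={v} V23={t} V45={p}
C dims 5,6; δ0: rk 5, SNF 1^4·2
degree 0: 5−5−0 = 0 → Ȟ^0 ≅ 0
degree 1: 6−0−5 = 1 plus torsion [2] → Ȟ^1 ≅ Z ⊕ Z/2
degree 2: 0−0−0 = 0 → Ȟ^2 ≅ 0

Ȟ^0 ≅ 0, Ȟ^1 ≅ Z ⊕ Z/2 and Ȟ^2 ≅ 0


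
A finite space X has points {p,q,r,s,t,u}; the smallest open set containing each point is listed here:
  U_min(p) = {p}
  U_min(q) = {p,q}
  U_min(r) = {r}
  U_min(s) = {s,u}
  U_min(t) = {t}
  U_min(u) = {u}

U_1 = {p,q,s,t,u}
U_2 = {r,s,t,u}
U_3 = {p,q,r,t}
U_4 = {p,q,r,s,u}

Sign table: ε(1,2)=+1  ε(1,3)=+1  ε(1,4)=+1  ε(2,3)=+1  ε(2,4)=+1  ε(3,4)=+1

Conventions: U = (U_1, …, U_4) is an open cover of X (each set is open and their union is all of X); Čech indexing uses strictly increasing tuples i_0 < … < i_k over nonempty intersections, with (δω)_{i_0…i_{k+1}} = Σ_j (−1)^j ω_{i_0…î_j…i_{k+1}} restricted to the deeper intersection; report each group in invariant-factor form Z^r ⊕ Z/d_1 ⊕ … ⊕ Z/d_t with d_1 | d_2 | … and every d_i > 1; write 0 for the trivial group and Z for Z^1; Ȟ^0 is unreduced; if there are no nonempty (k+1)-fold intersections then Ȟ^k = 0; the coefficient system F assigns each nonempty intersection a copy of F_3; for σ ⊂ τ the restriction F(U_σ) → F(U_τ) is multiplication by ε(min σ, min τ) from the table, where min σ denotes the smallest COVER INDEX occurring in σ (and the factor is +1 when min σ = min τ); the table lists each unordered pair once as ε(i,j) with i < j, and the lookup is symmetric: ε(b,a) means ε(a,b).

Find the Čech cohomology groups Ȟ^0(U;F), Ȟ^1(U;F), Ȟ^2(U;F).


Ȟ^0(U;F) ≅ Z/3, Ȟ^1(U;F) ≅ 0, Ȟ^2(U;F) ≅ Z/3

intersection data:
  U12={s,t,u} U13={p,q,t} U14={p,q,s,u} U23={r,t} U24={r,s,u} U34={p,q,r}
  U123={t} U124={s,u} U134={p,q} U234={r}
C dims 4,6,4; δ0: rk_F3 3; δ1: rk_F3 3
Ȟ^0 = (4 − 3) − 0 = 1, so Ȟ^0 ≅ Z/3
Ȟ^1 = (6 − 3) − 3 = 0, so Ȟ^1 ≅ 0
Ȟ^2 = (4 − 0) − 3 = 1, so Ȟ^2 ≅ Z/3


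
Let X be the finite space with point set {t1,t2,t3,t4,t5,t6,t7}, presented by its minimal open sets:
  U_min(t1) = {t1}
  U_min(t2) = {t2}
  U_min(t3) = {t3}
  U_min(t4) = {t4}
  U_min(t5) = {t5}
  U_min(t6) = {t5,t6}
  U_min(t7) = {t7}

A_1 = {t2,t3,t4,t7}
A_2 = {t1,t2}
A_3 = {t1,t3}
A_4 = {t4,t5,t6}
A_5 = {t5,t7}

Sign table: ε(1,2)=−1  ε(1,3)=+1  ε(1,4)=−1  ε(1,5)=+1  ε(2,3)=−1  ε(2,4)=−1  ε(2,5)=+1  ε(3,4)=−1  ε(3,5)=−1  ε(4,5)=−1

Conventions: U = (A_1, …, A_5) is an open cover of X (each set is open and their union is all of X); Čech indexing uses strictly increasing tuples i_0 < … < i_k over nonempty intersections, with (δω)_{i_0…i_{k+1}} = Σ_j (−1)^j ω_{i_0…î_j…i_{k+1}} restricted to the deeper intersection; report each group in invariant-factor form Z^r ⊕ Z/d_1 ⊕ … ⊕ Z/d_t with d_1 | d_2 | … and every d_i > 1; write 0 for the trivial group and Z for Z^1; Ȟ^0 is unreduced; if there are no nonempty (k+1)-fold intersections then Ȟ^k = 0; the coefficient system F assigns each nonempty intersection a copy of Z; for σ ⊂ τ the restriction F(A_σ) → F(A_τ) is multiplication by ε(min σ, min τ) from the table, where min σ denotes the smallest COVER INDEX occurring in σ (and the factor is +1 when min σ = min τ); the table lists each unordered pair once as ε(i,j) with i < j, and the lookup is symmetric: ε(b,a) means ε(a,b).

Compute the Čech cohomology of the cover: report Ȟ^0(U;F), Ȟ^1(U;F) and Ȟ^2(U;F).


Ȟ^0 = Z; Ȟ^1 = Z^2; Ȟ^2 = 0

cover nerve:
  A12={t2} A13={t3} A14={t4} A15={t7} A23={t1} A45={t5}
C dims 5,6; δ0: rk 4, SNF 1^4
Ȟ^0: (5−4)−0=1 ⇒ Z
Ȟ^1: (6−0)−4=2 ⇒ Z^2
Ȟ^2: (0−0)−0=0 ⇒ 0


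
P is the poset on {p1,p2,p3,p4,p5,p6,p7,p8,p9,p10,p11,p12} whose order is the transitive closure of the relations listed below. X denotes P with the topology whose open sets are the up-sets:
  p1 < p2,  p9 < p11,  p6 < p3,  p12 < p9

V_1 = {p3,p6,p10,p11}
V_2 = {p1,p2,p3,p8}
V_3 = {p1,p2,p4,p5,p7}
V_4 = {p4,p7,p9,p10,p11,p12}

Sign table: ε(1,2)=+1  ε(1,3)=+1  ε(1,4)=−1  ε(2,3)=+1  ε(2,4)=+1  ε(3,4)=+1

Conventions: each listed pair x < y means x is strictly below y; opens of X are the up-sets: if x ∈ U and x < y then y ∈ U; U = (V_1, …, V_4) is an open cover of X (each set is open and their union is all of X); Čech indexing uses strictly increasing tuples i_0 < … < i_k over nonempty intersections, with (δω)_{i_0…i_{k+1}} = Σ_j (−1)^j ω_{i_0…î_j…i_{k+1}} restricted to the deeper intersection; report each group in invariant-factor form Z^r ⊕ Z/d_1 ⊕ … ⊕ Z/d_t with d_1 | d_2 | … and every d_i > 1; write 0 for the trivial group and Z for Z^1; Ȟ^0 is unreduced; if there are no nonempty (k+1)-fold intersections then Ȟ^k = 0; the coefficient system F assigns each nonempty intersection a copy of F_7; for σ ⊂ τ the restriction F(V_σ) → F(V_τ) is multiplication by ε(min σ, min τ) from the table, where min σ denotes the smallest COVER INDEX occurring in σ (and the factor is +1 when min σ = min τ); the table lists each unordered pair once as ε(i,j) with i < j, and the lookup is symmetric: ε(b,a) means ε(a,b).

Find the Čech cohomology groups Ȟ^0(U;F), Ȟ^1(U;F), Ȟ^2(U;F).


cover nerve:
  V12={p3} V14={p10,p11} V23={p1,p2} V34={p4,p7}
C dims 4,4; δ0: rk_F7 4
Ȟ^0: (4−4)−0=0 ⇒ 0
Ȟ^1: (4−0)−4=0 ⇒ 0
Ȟ^2: (0−0)−0=0 ⇒ 0

Ȟ^0(U;F) ≅ 0, Ȟ^1(U;F) ≅ 0, Ȟ^2(U;F) ≅ 0


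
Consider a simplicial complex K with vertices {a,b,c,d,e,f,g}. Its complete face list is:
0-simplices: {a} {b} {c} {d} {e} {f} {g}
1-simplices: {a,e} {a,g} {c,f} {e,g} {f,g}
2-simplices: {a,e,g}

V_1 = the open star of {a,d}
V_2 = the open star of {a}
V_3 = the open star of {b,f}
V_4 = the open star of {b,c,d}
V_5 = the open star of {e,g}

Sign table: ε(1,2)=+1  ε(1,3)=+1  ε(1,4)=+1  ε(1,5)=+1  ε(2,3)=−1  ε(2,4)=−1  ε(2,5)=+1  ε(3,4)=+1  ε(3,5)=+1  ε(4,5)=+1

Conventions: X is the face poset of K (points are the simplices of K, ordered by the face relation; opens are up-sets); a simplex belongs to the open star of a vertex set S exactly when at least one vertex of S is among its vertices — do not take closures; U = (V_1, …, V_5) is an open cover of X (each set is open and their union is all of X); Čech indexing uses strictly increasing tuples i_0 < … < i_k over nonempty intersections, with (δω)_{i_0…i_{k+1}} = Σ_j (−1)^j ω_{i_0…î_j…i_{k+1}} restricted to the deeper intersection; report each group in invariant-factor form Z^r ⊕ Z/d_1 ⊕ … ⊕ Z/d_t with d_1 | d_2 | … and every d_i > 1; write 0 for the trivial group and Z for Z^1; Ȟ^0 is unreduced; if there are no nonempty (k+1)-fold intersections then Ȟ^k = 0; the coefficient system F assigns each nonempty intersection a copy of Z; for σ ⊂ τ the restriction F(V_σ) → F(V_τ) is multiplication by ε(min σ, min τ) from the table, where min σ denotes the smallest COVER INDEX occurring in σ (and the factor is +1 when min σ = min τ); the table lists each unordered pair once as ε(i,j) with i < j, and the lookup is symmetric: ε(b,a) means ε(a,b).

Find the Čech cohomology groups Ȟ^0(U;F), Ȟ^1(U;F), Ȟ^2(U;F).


nerve of the cover:
  V1={{a},{d},{a,e},{a,g},{a,e,g}} V2={{a},{a,e},{a,g},{a,e,g}} V3={{b},{f},{c,f},{f,g}} V4={{b},{c},{d},{c,f}} V5={{e},{g},{a,e},{a,g},{e,g},{f,g},{a,e,g}}
  V12={{a},{a,e},{a,g},{a,e,g}} V14={{d}} V15={{a,e},{a,g},{a,e,g}} V25={{a,e},{a,g},{a,e,g}} V34={{b},{c,f}} V35={{f,g}}
  V125={{a,e},{a,g},{a,e,g}}
C dims 5,6,1; δ0: rk 4, SNF 1^4; δ1: rk 1, SNF 1^1
Ȟ^0 = (5 − 4) − 0 = 1, so Ȟ^0 ≅ Z
Ȟ^1 = (6 − 1) − 4 = 1, so Ȟ^1 ≅ Z
Ȟ^2 = (1 − 0) − 1 = 0, so Ȟ^2 ≅ 0

Ȟ^0 ≅ Z, Ȟ^1 ≅ Z, Ȟ^2 ≅ 0


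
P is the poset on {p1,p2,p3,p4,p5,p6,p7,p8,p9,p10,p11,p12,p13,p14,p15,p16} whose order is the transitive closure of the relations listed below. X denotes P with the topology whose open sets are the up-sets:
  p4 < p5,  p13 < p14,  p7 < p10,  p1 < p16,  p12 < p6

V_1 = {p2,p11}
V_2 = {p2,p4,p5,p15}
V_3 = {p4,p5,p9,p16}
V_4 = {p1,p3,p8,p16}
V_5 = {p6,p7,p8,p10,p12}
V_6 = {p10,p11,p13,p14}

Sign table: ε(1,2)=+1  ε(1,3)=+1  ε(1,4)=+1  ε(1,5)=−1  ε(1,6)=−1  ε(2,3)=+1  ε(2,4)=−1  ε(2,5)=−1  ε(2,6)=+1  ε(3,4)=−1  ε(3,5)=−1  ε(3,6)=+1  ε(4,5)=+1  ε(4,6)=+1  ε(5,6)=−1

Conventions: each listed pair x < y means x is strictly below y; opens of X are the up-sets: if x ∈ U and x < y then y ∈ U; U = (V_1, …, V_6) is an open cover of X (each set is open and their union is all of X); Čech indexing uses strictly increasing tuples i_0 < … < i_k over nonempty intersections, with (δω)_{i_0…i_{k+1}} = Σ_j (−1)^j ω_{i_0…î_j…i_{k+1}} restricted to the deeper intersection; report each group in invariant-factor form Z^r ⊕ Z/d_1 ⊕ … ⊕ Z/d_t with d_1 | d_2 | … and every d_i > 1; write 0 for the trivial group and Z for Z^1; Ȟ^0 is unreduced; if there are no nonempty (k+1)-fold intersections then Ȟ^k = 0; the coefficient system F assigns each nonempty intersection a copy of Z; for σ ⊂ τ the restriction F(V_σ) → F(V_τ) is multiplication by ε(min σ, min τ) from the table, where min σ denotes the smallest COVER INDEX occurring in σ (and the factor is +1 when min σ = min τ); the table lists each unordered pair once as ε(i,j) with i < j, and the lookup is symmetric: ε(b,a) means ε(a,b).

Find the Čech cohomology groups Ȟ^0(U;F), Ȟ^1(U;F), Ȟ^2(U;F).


Ȟ^0 = 0, Ȟ^1 = Z/2 and Ȟ^2 = 0

intersection data:
  V12={p2} V16={p11} V23={p4,p5} V34={p16} V45={p8} V56={p10}
C dims 6,6; δ0: rk 6, SNF 1^5·2
Ȟ^0 = (6 − 6) − 0 = 0, so Ȟ^0 ≅ 0
Ȟ^1 = (6 − 0) − 6 = 0 plus torsion [2], so Ȟ^1 ≅ Z/2
Ȟ^2 = (0 − 0) − 0 = 0, so Ȟ^2 ≅ 0


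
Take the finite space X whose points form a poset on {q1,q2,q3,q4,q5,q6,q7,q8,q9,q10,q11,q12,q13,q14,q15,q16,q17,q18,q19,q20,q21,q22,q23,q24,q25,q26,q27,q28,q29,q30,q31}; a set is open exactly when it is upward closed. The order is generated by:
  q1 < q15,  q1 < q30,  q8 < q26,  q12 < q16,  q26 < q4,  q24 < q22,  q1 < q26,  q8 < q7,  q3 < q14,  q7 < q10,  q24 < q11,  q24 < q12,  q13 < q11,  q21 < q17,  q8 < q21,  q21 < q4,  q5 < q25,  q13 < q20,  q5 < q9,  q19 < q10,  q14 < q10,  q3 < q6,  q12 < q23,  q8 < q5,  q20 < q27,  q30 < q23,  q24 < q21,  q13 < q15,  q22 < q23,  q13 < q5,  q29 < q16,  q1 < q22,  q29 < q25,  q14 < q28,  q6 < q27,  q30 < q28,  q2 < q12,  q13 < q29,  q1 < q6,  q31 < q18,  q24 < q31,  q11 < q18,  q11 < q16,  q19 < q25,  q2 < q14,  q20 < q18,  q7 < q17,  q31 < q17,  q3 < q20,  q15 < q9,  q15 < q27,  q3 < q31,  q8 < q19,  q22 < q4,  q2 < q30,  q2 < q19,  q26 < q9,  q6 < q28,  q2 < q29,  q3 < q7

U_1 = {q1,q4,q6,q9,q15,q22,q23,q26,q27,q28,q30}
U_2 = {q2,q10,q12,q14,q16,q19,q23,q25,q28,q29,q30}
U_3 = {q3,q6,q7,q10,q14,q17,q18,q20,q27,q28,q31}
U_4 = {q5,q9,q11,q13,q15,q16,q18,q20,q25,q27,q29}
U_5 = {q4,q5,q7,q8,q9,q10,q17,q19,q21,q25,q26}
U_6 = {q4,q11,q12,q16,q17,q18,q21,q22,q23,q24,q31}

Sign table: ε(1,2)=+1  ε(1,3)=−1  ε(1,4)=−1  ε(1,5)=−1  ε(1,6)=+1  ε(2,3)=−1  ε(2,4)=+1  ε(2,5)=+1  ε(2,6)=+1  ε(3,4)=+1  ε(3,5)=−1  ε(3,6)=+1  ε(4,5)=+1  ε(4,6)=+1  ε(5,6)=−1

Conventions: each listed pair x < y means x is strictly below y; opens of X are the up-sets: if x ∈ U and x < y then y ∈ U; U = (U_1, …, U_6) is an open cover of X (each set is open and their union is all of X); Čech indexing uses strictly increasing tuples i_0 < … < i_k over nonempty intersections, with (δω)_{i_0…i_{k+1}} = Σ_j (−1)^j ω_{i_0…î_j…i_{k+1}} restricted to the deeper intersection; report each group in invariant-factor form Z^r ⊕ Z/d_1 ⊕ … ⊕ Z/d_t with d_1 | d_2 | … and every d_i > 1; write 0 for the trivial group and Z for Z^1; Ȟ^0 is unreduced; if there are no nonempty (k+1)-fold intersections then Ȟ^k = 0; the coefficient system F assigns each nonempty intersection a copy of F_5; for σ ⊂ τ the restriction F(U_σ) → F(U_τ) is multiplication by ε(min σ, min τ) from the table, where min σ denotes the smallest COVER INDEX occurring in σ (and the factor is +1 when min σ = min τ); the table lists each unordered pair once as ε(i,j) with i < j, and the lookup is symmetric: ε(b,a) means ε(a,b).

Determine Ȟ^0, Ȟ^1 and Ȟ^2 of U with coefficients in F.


cover nerve:
  U12={q23,q28,q30} U13={q6,q27,q28} U14={q9,q15,q27} U15={q4,q9,q26} U16={q4,q22,q23} U23={q10,q14,q28} U24={q16,q25,q29} U25={q10,q19,q25} U26={q12,q16,q23} U34={q18,q20,q27} U35={q7,q10,q17} U36={q17,q18,q31} U45={q5,q9,q25} U46={q11,q16,q18} U56={q4,q17,q21}
  U123={q28} U126={q23} U134={q27} U145={q9} U156={q4} U235={q10} U245={q25} U246={q16} U346={q18} U356={q17}
C dims 6,15,10; δ0: rk_F5 6; δ1: rk_F5 9
Ȟ^0: (6−6)−0=0 ⇒ 0
Ȟ^1: (15−9)−6=0 ⇒ 0
Ȟ^2: (10−0)−9=1 ⇒ Z/5

Ȟ^0 = 0, Ȟ^1 = 0, Ȟ^2 = Z/5


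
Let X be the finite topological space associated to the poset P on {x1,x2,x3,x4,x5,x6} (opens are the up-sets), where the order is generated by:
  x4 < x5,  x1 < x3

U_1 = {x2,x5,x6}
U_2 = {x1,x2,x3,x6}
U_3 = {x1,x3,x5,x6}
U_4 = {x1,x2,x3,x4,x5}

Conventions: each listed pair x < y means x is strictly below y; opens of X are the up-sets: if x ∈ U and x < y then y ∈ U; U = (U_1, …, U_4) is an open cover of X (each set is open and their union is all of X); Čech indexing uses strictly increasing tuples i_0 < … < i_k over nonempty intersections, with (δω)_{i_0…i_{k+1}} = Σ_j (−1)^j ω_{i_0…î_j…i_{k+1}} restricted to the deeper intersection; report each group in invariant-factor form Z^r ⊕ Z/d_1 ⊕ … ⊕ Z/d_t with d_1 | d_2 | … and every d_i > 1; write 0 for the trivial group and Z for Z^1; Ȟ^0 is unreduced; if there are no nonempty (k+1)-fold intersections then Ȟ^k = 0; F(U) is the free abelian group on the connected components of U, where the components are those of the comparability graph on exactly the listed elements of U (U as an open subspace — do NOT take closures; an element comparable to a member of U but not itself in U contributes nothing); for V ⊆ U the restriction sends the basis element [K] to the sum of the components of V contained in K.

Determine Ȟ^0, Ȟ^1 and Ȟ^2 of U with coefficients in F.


nonempty intersections:
  U12={x2,x6} U13={x5,x6} U14={x2,x5} U23={x1,x3,x6} U24={x1,x2,x3} U34={x1,x3,x5}
  U123={x6} U124={x2} U134={x5} U234={x1,x3}
components per intersection:
  U1: {x2} {x5} {x6}
  U2: {x1,x3} {x2} {x6}
  U3: {x1,x3} {x5} {x6}
  U4: {x1,x3} {x2} {x4,x5}
  U12: {x2} {x6}
  U13: {x5} {x6}
  U14: {x2} {x5}
  U23: {x1,x3} {x6}
  U24: {x1,x3} {x2}
  U34: {x1,x3} {x5}
  U123: {x6}
  U124: {x2}
  U134: {x5}
  U234: {x1,x3}
C dims 12,12,4; δ0: rk 8, SNF 1^8; δ1: rk 4, SNF 1^4
Ȟ^0: (12−8)−0=4 ⇒ Z^4
Ȟ^1: (12−4)−8=0 ⇒ 0
Ȟ^2: (4−0)−4=0 ⇒ 0

Ȟ^0(U;F) ≅ Z^4,  Ȟ^1(U;F) ≅ 0,  Ȟ^2(U;F) ≅ 0


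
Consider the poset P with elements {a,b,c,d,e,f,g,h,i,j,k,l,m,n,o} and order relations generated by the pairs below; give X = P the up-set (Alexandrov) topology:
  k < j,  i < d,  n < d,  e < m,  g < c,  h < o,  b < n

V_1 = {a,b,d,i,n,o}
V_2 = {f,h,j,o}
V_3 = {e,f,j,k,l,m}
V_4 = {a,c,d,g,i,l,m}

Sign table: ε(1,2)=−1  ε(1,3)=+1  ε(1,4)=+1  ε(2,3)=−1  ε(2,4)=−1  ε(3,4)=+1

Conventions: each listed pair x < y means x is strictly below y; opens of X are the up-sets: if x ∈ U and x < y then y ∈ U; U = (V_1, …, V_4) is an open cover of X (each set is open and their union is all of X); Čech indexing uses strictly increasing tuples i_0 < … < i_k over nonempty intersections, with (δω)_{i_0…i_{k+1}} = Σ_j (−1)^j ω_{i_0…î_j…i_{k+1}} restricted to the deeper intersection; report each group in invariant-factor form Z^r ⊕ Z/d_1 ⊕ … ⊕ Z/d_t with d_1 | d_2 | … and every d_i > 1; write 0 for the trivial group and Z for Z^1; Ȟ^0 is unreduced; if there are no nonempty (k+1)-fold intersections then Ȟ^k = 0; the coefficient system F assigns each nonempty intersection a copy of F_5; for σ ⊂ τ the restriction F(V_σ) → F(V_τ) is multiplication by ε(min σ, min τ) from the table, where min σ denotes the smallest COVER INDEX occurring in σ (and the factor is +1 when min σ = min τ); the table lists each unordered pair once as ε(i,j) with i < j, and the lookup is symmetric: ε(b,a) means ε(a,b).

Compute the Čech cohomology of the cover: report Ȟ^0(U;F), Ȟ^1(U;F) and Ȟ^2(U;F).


Ȟ^0 ≅ Z/5; Ȟ^1 ≅ Z/5; Ȟ^2 ≅ 0

nerve of the cover:
  V12={o} V14={a,d,i} V23={f,j} V34={l,m}
C dims 4,4; δ0: rk_F5 3
Ȟ^0 = (4 − 3) − 0 = 1, so Ȟ^0 ≅ Z/5
Ȟ^1 = (4 − 0) − 3 = 1, so Ȟ^1 ≅ Z/5
Ȟ^2 = (0 − 0) − 0 = 0, so Ȟ^2 ≅ 0


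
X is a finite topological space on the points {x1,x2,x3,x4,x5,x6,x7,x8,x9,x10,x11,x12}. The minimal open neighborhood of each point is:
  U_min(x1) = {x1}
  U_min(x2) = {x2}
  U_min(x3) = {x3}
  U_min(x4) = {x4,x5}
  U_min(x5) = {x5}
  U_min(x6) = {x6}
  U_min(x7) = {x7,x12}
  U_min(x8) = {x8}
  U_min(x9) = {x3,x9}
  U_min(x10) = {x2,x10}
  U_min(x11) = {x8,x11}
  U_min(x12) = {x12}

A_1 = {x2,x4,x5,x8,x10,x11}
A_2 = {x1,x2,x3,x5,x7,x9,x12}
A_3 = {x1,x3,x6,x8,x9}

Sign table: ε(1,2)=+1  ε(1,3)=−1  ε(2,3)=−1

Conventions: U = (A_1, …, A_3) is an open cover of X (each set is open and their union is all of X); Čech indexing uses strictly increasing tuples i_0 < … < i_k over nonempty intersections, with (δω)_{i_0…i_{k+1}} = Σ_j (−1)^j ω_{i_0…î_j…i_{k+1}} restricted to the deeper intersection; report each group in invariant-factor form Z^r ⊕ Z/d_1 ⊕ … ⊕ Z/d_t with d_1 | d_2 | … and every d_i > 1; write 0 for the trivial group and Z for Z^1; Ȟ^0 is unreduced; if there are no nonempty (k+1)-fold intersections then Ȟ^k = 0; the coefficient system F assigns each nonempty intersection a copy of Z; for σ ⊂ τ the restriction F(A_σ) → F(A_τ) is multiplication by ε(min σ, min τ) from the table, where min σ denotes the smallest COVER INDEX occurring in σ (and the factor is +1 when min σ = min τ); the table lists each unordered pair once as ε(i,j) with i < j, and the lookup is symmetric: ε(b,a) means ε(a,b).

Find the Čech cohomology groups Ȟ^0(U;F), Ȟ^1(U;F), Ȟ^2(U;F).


Ȟ^0 = Z; Ȟ^1 = Z; Ȟ^2 = 0

nonempty overlaps:
  A12={x2,x5} A13={x8} A23={x1,x3,x9}
C dims 3,3; δ0: rk 2, SNF 1^2
degree 0: 3−2−0 = 1 → Ȟ^0 ≅ Z
degree 1: 3−0−2 = 1 → Ȟ^1 ≅ Z
degree 2: 0−0−0 = 0 → Ȟ^2 ≅ 0


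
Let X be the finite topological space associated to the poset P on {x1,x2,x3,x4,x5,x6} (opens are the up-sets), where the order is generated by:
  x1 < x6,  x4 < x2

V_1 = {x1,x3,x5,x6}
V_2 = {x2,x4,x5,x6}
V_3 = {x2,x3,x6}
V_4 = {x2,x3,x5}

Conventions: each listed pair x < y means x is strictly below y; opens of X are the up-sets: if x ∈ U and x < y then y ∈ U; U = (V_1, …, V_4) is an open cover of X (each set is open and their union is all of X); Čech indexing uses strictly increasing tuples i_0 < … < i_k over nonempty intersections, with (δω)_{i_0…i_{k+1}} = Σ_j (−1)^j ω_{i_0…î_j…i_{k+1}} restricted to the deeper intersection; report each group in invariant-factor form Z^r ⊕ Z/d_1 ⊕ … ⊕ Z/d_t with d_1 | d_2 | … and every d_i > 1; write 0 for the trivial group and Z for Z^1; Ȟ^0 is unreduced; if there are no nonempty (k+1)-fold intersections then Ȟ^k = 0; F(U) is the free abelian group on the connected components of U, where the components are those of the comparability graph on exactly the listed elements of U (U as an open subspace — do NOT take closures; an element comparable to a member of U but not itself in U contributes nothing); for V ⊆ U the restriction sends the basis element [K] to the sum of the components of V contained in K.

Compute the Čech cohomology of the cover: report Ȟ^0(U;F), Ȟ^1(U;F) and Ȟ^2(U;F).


nerve simplices:
  V12={x5,x6} V13={x3,x6} V14={x3,x5} V23={x2,x6} V24={x2,x5} V34={x2,x3}
  V123={x6} V124={x5} V134={x3} V234={x2}
components per intersection:
  V1: {x1,x6} {x3} {x5}
  V2: {x2,x4} {x5} {x6}
  V3: {x2} {x3} {x6}
  V4: {x2} {x3} {x5}
  V12: {x5} {x6}
  V13: {x3} {x6}
  V14: {x3} {x5}
  V23: {x2} {x6}
  V24: {x2} {x5}
  V34: {x2} {x3}
  V123: {x6}
  V124: {x5}
  V134: {x3}
  V234: {x2}
C dims 12,12,4; δ0: rk 8, SNF 1^8; δ1: rk 4, SNF 1^4
degree 0: 12−8−0 = 4 → Ȟ^0 ≅ Z^4
degree 1: 12−4−8 = 0 → Ȟ^1 ≅ 0
degree 2: 4−0−4 = 0 → Ȟ^2 ≅ 0

Ȟ^0(U;F) ≅ Z^4; Ȟ^1(U;F) ≅ 0; Ȟ^2(U;F) ≅ 0


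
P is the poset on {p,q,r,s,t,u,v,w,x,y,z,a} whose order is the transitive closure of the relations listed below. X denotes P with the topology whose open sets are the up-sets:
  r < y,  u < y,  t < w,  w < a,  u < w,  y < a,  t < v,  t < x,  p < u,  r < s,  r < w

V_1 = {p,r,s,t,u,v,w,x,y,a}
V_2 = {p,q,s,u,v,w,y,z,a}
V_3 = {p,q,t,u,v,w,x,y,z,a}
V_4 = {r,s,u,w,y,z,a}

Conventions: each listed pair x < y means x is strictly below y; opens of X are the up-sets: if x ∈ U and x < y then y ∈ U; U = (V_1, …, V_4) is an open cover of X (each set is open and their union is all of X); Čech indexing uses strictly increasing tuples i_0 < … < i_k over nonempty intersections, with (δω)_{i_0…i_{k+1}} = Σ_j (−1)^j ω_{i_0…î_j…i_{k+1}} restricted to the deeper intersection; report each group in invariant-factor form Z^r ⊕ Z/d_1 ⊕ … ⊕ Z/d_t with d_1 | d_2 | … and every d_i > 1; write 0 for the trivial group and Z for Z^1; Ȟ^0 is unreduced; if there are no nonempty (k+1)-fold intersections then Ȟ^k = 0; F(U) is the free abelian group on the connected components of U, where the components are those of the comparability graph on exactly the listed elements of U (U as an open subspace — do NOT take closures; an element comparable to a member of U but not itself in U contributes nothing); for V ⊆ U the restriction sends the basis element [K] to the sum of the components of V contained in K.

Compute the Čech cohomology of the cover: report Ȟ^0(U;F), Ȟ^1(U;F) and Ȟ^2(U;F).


nonempty intersections:
  V12={p,s,u,v,w,y,a} V13={p,t,u,v,w,x,y,a} V14={r,s,u,w,y,a} V23={p,q,u,v,w,y,z,a} V24={s,u,w,y,z,a} V34={u,w,y,z,a}
  V123={p,u,v,w,y,a} V124={s,u,w,y,a} V134={u,w,y,a} V234={u,w,y,z,a}
  V1234={u,w,y,a}
components per intersection:
  V1: {p,r,s,t,u,v,w,x,y,a}
  V2: {p,u,w,y,a} {q} {s} {v} {z}
  V3: {p,t,u,v,w,x,y,a} {q} {z}
  V4: {r,s,u,w,y,a} {z}
  V12: {p,u,w,y,a} {s} {v}
  V13: {p,t,u,v,w,x,y,a}
  V14: {r,s,u,w,y,a}
  V23: {p,u,w,y,a} {q} {v} {z}
  V24: {s} {u,w,y,a} {z}
  V34: {u,w,y,a} {z}
  V123: {p,u,w,y,a} {v}
  V124: {s} {u,w,y,a}
  V134: {u,w,y,a}
  V234: {u,w,y,a} {z}
  V1234: {u,w,y,a}
C dims 11,14,7,1; δ0: rk 8, SNF 1^8; δ1: rk 6, SNF 1^6; δ2: rk 1, SNF 1^1
Ȟ^0: (11−8)−0=3 ⇒ Z^3
Ȟ^1: (14−6)−8=0 ⇒ 0
Ȟ^2: (7−1)−6=0 ⇒ 0

Ȟ^0 = Z^3, Ȟ^1 = 0, Ȟ^2 = 0


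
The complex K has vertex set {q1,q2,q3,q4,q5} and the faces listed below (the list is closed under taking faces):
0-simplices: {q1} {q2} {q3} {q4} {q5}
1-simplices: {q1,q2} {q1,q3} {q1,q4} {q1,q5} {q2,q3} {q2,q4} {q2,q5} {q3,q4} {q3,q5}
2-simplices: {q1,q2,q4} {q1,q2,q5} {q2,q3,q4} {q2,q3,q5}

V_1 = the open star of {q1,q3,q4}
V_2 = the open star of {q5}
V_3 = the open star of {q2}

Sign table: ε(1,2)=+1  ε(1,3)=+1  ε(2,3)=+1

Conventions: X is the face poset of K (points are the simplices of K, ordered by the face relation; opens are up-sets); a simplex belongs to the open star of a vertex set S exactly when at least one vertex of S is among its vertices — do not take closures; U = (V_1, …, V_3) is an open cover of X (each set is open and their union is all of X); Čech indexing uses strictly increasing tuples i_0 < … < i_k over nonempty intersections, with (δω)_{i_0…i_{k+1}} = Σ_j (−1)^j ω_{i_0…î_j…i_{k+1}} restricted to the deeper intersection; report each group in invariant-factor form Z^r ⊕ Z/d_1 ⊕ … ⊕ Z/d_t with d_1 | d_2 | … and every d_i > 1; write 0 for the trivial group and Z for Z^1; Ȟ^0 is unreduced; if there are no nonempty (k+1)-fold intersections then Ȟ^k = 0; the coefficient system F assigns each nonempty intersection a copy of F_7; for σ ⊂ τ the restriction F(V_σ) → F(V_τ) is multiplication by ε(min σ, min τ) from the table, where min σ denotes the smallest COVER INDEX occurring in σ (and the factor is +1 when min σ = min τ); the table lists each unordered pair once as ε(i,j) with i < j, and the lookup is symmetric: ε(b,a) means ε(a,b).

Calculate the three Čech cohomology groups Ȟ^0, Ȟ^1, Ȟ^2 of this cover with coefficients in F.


Ȟ^0(U;F) ≅ Z/7, Ȟ^1(U;F) ≅ 0 and Ȟ^2(U;F) ≅ 0

nonempty intersections:
  V1={{q1},{q3},{q4},{q1,q2},{q1,q3},{q1,q4},{q1,q5},{q2,q3},{q2,q4},{q3,q4},{q3,q5},{q1,q2,q4},{q1,q2,q5},{q2,q3,q4},{q2,q3,q5}} V2={{q5},{q1,q5},{q2,q5},{q3,q5},{q1,q2,q5},{q2,q3,q5}} V3={{q2},{q1,q2},{q2,q3},{q2,q4},{q2,q5},{q1,q2,q4},{q1,q2,q5},{q2,q3,q4},{q2,q3,q5}}
  V12={{q1,q5},{q3,q5},{q1,q2,q5},{q2,q3,q5}} V13={{q1,q2},{q2,q3},{q2,q4},{q1,q2,q4},{q1,q2,q5},{q2,q3,q4},{q2,q3,q5}} V23={{q2,q5},{q1,q2,q5},{q2,q3,q5}}
  V123={{q1,q2,q5},{q2,q3,q5}}
C dims 3,3,1; δ0: rk_F7 2; δ1: rk_F7 1
Ȟ^0: (3−2)−0=1 ⇒ Z/7
Ȟ^1: (3−1)−2=0 ⇒ 0
Ȟ^2: (1−0)−1=0 ⇒ 0


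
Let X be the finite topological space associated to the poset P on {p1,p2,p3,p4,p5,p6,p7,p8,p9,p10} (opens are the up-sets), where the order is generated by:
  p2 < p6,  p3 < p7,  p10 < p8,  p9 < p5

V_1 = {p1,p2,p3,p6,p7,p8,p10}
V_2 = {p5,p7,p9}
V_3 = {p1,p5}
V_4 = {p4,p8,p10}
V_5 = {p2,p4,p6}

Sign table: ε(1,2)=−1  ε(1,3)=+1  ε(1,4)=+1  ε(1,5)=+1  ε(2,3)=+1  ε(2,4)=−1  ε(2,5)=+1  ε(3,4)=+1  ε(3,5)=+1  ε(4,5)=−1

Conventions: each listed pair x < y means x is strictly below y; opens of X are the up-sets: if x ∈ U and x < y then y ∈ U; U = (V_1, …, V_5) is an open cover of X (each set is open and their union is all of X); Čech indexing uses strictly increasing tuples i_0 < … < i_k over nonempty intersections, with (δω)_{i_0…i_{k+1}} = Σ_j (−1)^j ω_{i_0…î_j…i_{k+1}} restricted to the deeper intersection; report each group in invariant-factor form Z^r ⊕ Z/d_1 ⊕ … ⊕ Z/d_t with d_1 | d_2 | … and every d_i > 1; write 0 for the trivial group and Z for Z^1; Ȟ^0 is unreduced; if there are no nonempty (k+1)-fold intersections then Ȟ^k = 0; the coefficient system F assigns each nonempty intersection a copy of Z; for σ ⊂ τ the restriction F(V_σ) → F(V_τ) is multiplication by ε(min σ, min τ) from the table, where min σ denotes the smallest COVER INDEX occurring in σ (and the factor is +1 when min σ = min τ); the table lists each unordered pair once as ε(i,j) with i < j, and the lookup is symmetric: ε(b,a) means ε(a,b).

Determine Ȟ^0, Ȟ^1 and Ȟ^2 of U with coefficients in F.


nerve simplices:
  V12={p7} V13={p1} V14={p8,p10} V15={p2,p6} V23={p5} V45={p4}
C dims 5,6; δ0: rk 5, SNF 1^4·2
degree 0: 5−5−0 = 0 → Ȟ^0 ≅ 0
degree 1: 6−0−5 = 1 plus torsion [2] → Ȟ^1 ≅ Z ⊕ Z/2
degree 2: 0−0−0 = 0 → Ȟ^2 ≅ 0

Ȟ^0 = 0; Ȟ^1 = Z ⊕ Z/2; Ȟ^2 = 0
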